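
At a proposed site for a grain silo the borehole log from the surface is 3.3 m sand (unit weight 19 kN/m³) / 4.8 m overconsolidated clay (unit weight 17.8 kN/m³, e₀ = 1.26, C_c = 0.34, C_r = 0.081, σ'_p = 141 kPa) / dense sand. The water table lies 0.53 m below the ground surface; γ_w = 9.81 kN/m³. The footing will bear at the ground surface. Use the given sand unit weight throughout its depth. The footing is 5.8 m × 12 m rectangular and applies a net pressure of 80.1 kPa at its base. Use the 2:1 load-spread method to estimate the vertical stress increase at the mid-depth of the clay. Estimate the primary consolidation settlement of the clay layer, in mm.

Mid-depth of clay below the ground surface: z = 3.3 + 4.8/2 = 5.7 m.
Total vertical stress at mid-clay: σ_v = 19×3.3 + 17.8×2.4 = 105.42 kPa.
Pore pressure: u = 9.81×(5.7 − 0.53) = 50.718 kPa.
Initial effective stress: σ'_0 = σ_v − u = 105.42 − 50.718 = 54.702 kPa.
Stress increase at mid-clay by the 2:1 spreading method:
Δσ = qBL/((B+z)(L+z)) = 80.1×5.8×12/((5.8+5.7)(12+5.7)) = 27.389 kPa
Final effective stress: σ'_f = 54.702 + 27.389 = 82.091 kPa.
σ'_f = 82.091 ≤ σ'_p = 141 kPa, so the clay remains overconsolidated and only the recompression index applies:
S_c = C_r·H/(1+e₀)·log₁₀(σ'_f/σ'_0) = 0.081×4.8/2.26×log₁₀(82.091/54.702)
    = 0.17204 × 0.17629 = 0.03033 m

S_c ≈ 30.3 mm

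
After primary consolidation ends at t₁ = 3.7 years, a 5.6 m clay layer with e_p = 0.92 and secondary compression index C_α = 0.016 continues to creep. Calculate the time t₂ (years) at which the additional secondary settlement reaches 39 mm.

t₂ ≈ 25.3 years

S_s = C_α·H/(1+e_p)·log₁₀(t₂/t₁) ⇒ log₁₀(t₂/t₁) = S_s·(1+e_p)/(C_α·H).
log₁₀(t₂/t₁) = 0.039 × (1+0.92) / (0.016×5.6) = 0.8357
t₂ = t₁ × 10^0.8357 = 3.7 × 6.85 = 25.35 years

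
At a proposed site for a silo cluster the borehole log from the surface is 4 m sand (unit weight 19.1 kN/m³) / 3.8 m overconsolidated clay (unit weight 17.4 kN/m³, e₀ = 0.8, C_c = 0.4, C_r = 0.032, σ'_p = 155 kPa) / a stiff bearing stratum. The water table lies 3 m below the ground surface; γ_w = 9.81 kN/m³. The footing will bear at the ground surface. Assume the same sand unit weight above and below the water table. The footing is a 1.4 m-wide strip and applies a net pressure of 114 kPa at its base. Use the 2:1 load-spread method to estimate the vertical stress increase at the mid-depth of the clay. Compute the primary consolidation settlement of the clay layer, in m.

S_c ≈ 0.00701 m

Mid-depth of clay below the ground surface: z = 4 + 3.8/2 = 5.9 m.
Total vertical stress at mid-clay: σ_v = 19.1×4 + 17.4×1.9 = 109.46 kPa.
Pore pressure: u = 9.81×(5.9 − 3) = 28.449 kPa.
Initial effective stress: σ'_0 = σ_v − u = 109.46 − 28.449 = 81.011 kPa.
Stress increase at mid-clay by the 2:1 spreading method:
Δσ = qB/(B+z) = 114×1.4/(1.4+5.9) = 21.863 kPa
Final effective stress: σ'_f = 81.011 + 21.863 = 102.87 kPa.
σ'_f = 102.87 ≤ σ'_p = 155 kPa, so the clay remains overconsolidated and only the recompression index applies:
S_c = C_r·H/(1+e₀)·log₁₀(σ'_f/σ'_0) = 0.032×3.8/1.8×log₁₀(102.87/81.011)
    = 0.067555 × 0.10374 = 0.007008 m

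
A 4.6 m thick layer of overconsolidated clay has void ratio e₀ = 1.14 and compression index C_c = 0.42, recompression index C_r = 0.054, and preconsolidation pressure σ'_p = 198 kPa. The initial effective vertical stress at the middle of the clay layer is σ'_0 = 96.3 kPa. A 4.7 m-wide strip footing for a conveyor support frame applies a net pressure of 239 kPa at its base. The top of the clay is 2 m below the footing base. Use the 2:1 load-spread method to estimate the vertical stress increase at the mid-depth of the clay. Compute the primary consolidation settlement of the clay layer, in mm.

S_c ≈ 79.6 mm

Mid-depth of clay below the footing base: z = 2 + 4.6/2 = 4.3 m.
Stress increase at mid-clay by the 2:1 spreading method:
Δσ = qB/(B+z) = 239×4.7/(4.7+4.3) = 124.81 kPa
Final effective stress: σ'_f = 96.3 + 124.81 = 221.11 kPa.
σ'_f = 221.11 > σ'_p = 198 kPa, so the stress path crosses the preconsolidation pressure — recompression up to σ'_p, then virgin compression beyond:
S_c = H/(1+e₀)·[C_r·log₁₀(σ'_p/σ'_0) + C_c·log₁₀(σ'_f/σ'_p)]
    = 4.6/2.14 × [0.054×log₁₀(198/96.3) + 0.42×log₁₀(221.11/198)]
    = 2.1495 × [0.016904 + 0.020136] = 0.07962 m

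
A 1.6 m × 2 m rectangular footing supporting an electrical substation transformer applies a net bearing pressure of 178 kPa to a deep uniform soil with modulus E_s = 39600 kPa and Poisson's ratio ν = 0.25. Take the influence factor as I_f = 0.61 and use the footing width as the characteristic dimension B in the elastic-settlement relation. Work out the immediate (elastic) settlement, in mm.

S_e ≈ 4.11 mm

Immediate (elastic) settlement: S_e = q·B·(1−ν²)/E_s · I_f.
S_e = 178 × 1.6 × (1 − 0.25²) / 39600 × 0.61
    = 178 × 1.6 × 0.9375 / 39600 × 0.61
    = 0.004113 m = 4.113 mm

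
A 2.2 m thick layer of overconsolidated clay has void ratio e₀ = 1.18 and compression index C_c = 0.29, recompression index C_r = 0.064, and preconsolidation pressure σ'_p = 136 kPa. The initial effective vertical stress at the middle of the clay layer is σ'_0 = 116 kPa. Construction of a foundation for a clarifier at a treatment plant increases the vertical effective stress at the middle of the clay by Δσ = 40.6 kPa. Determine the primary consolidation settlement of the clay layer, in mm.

S_c ≈ 22.4 mm

Final effective stress: σ'_f = 116 + 40.6 = 156.6 kPa.
σ'_f = 156.6 > σ'_p = 136 kPa, so the stress path crosses the preconsolidation pressure — recompression up to σ'_p, then virgin compression beyond:
S_c = H/(1+e₀)·[C_r·log₁₀(σ'_p/σ'_0) + C_c·log₁₀(σ'_f/σ'_p)]
    = 2.2/2.18 × [0.064×log₁₀(136/116) + 0.29×log₁₀(156.6/136)]
    = 1.0092 × [0.0044212 + 0.017763] = 0.02239 m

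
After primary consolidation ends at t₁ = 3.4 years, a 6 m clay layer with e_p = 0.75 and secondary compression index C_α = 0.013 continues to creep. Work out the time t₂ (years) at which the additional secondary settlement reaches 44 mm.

S_s = C_α·H/(1+e_p)·log₁₀(t₂/t₁) ⇒ log₁₀(t₂/t₁) = S_s·(1+e_p)/(C_α·H).
log₁₀(t₂/t₁) = 0.044 × (1+0.75) / (0.013×6) = 0.9872
t₂ = t₁ × 10^0.9872 = 3.4 × 9.709 = 33.01 years

t₂ ≈ 33 years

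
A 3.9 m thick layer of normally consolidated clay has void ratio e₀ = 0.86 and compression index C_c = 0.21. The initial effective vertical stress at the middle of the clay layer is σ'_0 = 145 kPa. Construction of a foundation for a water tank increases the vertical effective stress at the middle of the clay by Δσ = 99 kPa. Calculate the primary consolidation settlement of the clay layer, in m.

S_c ≈ 0.0995 m

Final effective stress: σ'_f = σ'_0 + Δσ = 145 + 99 = 244 kPa.
Normally consolidated clay, so the full stress increment lies on the virgin compression line:
S_c = C_c·H/(1+e₀)·log₁₀(σ'_f/σ'_0) = 0.21×3.9/(1+0.86)×log₁₀(244/145)
    = 0.44032 × 0.22602 = 0.09952 m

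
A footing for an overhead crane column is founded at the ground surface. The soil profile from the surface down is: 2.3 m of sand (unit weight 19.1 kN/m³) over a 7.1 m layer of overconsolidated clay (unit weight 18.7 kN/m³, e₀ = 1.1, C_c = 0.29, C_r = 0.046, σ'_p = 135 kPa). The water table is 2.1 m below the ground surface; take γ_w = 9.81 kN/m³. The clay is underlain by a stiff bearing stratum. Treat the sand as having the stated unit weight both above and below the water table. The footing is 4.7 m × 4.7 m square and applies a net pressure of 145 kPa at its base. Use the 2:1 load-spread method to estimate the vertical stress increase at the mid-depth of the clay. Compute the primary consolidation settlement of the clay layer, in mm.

Mid-depth of clay below the ground surface: z = 2.3 + 7.1/2 = 5.85 m.
Total vertical stress at mid-clay: σ_v = 19.1×2.3 + 18.7×3.55 = 110.31 kPa.
Pore pressure: u = 9.81×(5.85 − 2.1) = 36.788 kPa.
Initial effective stress: σ'_0 = σ_v − u = 110.31 − 36.788 = 73.522 kPa.
Stress increase at mid-clay by the 2:1 spreading method:
Δσ = qBL/((B+z)(L+z)) = 145×4.7×4.7/((4.7+5.85)(4.7+5.85)) = 28.778 kPa
Final effective stress: σ'_f = 73.522 + 28.778 = 102.3 kPa.
σ'_f = 102.3 ≤ σ'_p = 135 kPa, so the clay remains overconsolidated and only the recompression index applies:
S_c = C_r·H/(1+e₀)·log₁₀(σ'_f/σ'_0) = 0.046×7.1/2.1×log₁₀(102.3/73.522)
    = 0.15553 × 0.14346 = 0.02231 m

S_c ≈ 22.3 mm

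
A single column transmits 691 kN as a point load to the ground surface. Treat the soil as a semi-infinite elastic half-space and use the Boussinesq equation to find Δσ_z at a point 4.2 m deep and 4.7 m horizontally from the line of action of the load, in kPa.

Boussinesq vertical stress below a point load on an elastic half-space:
Δσ_z = 3P/(2πz²) · [1 + (r/z)²]^(−5/2)
r/z = 4.7/4.2 = 1.119; [1+(r/z)²]^(−5/2) = 0.13136.
Δσ_z = 3×691/(2π×4.2²) × 0.13136 = 18.703 × 0.13136 = 2.457 kPa

Δσ_z ≈ 2.46 kPa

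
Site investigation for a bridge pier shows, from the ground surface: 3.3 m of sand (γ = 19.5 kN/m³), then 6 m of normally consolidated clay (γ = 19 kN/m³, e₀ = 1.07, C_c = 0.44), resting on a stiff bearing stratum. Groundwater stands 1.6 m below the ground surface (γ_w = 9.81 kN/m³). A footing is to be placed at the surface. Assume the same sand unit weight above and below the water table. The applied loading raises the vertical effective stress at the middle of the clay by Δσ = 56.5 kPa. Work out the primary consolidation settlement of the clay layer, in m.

Mid-depth of clay below the ground surface: z = 3.3 + 6/2 = 6.3 m.
Total vertical stress at mid-clay: σ_v = 19.5×3.3 + 19×3 = 121.35 kPa.
Pore pressure: u = 9.81×(6.3 − 1.6) = 46.107 kPa.
Initial effective stress: σ'_0 = σ_v − u = 121.35 − 46.107 = 75.243 kPa.
Final effective stress: σ'_f = σ'_0 + Δσ = 75.243 + 56.5 = 131.74 kPa.
Normally consolidated clay, so the full stress increment lies on the virgin compression line:
S_c = C_c·H/(1+e₀)·log₁₀(σ'_f/σ'_0) = 0.44×6/(1+1.07)×log₁₀(131.74/75.243)
    = 1.2754 × 0.24325 = 0.3102 m

S_c ≈ 0.31 m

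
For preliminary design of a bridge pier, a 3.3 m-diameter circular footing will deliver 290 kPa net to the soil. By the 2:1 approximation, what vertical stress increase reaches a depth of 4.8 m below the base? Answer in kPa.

Δσ_z ≈ 48.1 kPa

By the 2:1 method the load spreads at 1 horizontal : 2 vertical, so at depth z the loaded area has grown by z in each plan dimension:
Δσ ≈ qD²/(D+z)² = 290×3.3²/(3.3+4.8)² = 48.134 kPa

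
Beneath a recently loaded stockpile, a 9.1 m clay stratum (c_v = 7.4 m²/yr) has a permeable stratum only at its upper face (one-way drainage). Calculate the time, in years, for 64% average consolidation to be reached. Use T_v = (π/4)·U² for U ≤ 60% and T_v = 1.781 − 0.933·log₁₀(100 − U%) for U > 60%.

Drainage path length: H_d = H = 9.1 m (single drainage).
U > 60%: T_v = 1.781 − 0.933·log₁₀(100 − 64) = 0.32897.
t = T_v·H_d²/c_v = 0.32897×9.1²/7.4 = 3.681 years.

t ≈ 3.68 years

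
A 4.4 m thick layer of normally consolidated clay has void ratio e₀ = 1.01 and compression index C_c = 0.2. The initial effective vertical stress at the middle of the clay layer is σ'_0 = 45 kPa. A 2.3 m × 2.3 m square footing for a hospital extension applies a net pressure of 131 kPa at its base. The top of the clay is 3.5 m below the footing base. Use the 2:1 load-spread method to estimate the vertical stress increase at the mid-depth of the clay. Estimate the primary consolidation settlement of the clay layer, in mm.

Mid-depth of clay below the footing base: z = 3.5 + 4.4/2 = 5.7 m.
Stress increase at mid-clay by the 2:1 spreading method:
Δσ = qBL/((B+z)(L+z)) = 131×2.3×2.3/((2.3+5.7)(2.3+5.7)) = 10.828 kPa
Final effective stress: σ'_f = σ'_0 + Δσ = 45 + 10.828 = 55.828 kPa.
Normally consolidated clay, so the full stress increment lies on the virgin compression line:
S_c = C_c·H/(1+e₀)·log₁₀(σ'_f/σ'_0) = 0.2×4.4/(1+1.01)×log₁₀(55.828/45)
    = 0.43781 × 0.09364 = 0.041 m

S_c ≈ 41 mm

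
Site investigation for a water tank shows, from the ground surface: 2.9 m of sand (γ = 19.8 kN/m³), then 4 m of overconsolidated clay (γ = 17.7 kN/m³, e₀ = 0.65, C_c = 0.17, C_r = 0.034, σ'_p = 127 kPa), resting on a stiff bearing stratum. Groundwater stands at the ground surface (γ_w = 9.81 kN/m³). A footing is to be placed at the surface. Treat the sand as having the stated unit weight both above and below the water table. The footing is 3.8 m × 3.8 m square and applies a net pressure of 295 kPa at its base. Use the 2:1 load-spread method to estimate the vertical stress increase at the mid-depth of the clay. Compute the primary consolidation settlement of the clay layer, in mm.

S_c ≈ 29.1 mm

Mid-depth of clay below the ground surface: z = 2.9 + 4/2 = 4.9 m.
Total vertical stress at mid-clay: σ_v = 19.8×2.9 + 17.7×2 = 92.82 kPa.
Pore pressure: u = 9.81×(4.9 − 0) = 48.069 kPa.
Initial effective stress: σ'_0 = σ_v − u = 92.82 − 48.069 = 44.751 kPa.
Stress increase at mid-clay by the 2:1 spreading method:
Δσ = qBL/((B+z)(L+z)) = 295×3.8×3.8/((3.8+4.9)(3.8+4.9)) = 56.28 kPa
Final effective stress: σ'_f = 44.751 + 56.28 = 101.03 kPa.
σ'_f = 101.03 ≤ σ'_p = 127 kPa, so the clay remains overconsolidated and only the recompression index applies:
S_c = C_r·H/(1+e₀)·log₁₀(σ'_f/σ'_0) = 0.034×4/1.65×log₁₀(101.03/44.751)
    = 0.082423 × 0.35365 = 0.02915 m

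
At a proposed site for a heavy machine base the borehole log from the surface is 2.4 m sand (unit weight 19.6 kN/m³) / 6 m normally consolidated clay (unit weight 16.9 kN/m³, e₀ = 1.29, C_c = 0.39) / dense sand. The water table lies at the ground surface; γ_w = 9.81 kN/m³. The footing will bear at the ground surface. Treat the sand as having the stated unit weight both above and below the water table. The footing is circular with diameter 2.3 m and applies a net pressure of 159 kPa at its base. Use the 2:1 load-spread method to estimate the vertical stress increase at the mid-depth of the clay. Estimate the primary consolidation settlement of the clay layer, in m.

Mid-depth of clay below the ground surface: z = 2.4 + 6/2 = 5.4 m.
Total vertical stress at mid-clay: σ_v = 19.6×2.4 + 16.9×3 = 97.74 kPa.
Pore pressure: u = 9.81×(5.4 − 0) = 52.974 kPa.
Initial effective stress: σ'_0 = σ_v − u = 97.74 − 52.974 = 44.766 kPa.
Stress increase at mid-clay by the 2:1 spreading method:
Δσ ≈ qD²/(D+z)² = 159×2.3²/(2.3+5.4)² = 14.186 kPa
Final effective stress: σ'_f = σ'_0 + Δσ = 44.766 + 14.186 = 58.952 kPa.
Normally consolidated clay, so the full stress increment lies on the virgin compression line:
S_c = C_c·H/(1+e₀)·log₁₀(σ'_f/σ'_0) = 0.39×6/(1+1.29)×log₁₀(58.952/44.766)
    = 1.0218 × 0.11955 = 0.1222 m

S_c ≈ 0.122 m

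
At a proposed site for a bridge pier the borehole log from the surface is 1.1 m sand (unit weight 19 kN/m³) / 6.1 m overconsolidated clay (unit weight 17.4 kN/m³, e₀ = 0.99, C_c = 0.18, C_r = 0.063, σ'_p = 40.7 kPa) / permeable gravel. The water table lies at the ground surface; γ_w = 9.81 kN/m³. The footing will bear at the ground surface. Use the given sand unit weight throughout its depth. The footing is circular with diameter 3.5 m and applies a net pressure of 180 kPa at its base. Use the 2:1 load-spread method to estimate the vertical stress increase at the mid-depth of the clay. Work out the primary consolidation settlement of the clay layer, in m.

S_c ≈ 0.15 m

Mid-depth of clay below the ground surface: z = 1.1 + 6.1/2 = 4.15 m.
Total vertical stress at mid-clay: σ_v = 19×1.1 + 17.4×3.05 = 73.97 kPa.
Pore pressure: u = 9.81×(4.15 − 0) = 40.712 kPa.
Initial effective stress: σ'_0 = σ_v − u = 73.97 − 40.712 = 33.258 kPa.
Stress increase at mid-clay by the 2:1 spreading method:
Δσ ≈ qD²/(D+z)² = 180×3.5²/(3.5+4.15)² = 37.678 kPa
Final effective stress: σ'_f = 33.258 + 37.678 = 70.936 kPa.
σ'_f = 70.936 > σ'_p = 40.7 kPa, so the stress path crosses the preconsolidation pressure — recompression up to σ'_p, then virgin compression beyond:
S_c = H/(1+e₀)·[C_r·log₁₀(σ'_p/σ'_0) + C_c·log₁₀(σ'_f/σ'_p)]
    = 6.1/1.99 × [0.063×log₁₀(40.7/33.258) + 0.18×log₁₀(70.936/40.7)]
    = 3.0653 × [0.005525 + 0.043429] = 0.1501 m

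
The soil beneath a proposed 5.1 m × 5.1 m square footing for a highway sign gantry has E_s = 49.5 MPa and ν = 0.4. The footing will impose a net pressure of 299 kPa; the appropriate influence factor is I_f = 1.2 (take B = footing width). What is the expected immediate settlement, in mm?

S_e ≈ 31.1 mm

Immediate (elastic) settlement: S_e = q·B·(1−ν²)/E_s · I_f.
E_s = 49.5 MPa = 49500 kPa.
S_e = 299 × 5.1 × (1 − 0.4²) / 49500 × 1.2
    = 299 × 5.1 × 0.84 / 49500 × 1.2
    = 0.03105 m = 31.05 mm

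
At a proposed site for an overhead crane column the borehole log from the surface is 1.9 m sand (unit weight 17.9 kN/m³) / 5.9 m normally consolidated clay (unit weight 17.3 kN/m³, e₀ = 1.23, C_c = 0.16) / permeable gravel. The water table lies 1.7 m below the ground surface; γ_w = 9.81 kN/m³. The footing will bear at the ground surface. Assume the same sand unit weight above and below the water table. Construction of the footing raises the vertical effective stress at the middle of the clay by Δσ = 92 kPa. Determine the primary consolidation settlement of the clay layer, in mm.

Mid-depth of clay below the ground surface: z = 1.9 + 5.9/2 = 4.85 m.
Total vertical stress at mid-clay: σ_v = 17.9×1.9 + 17.3×2.95 = 85.045 kPa.
Pore pressure: u = 9.81×(4.85 − 1.7) = 30.902 kPa.
Initial effective stress: σ'_0 = σ_v − u = 85.045 − 30.902 = 54.143 kPa.
Final effective stress: σ'_f = σ'_0 + Δσ = 54.143 + 92 = 146.14 kPa.
Normally consolidated clay, so the full stress increment lies on the virgin compression line:
S_c = C_c·H/(1+e₀)·log₁₀(σ'_f/σ'_0) = 0.16×5.9/(1+1.23)×log₁₀(146.14/54.143)
    = 0.42332 × 0.43123 = 0.1825 m

S_c ≈ 183 mm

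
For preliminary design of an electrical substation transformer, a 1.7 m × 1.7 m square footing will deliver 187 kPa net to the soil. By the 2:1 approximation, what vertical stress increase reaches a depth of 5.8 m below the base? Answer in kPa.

Δσ_z ≈ 9.61 kPa

By the 2:1 method the load spreads at 1 horizontal : 2 vertical, so at depth z the loaded area has grown by z in each plan dimension:
Δσ = qBL/((B+z)(L+z)) = 187×1.7×1.7/((1.7+5.8)(1.7+5.8)) = 9.6076 kPa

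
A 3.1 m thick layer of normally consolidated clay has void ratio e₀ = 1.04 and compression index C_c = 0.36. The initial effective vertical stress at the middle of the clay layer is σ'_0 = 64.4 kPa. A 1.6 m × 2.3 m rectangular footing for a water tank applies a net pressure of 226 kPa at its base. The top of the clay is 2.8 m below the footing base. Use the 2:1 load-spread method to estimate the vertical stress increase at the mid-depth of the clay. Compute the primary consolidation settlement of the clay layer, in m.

S_c ≈ 0.0671 m

Mid-depth of clay below the footing base: z = 2.8 + 3.1/2 = 4.35 m.
Stress increase at mid-clay by the 2:1 spreading method:
Δσ = qBL/((B+z)(L+z)) = 226×1.6×2.3/((1.6+4.35)(2.3+4.35)) = 21.019 kPa
Final effective stress: σ'_f = σ'_0 + Δσ = 64.4 + 21.019 = 85.419 kPa.
Normally consolidated clay, so the full stress increment lies on the virgin compression line:
S_c = C_c·H/(1+e₀)·log₁₀(σ'_f/σ'_0) = 0.36×3.1/(1+1.04)×log₁₀(85.419/64.4)
    = 0.54706 × 0.12267 = 0.06711 m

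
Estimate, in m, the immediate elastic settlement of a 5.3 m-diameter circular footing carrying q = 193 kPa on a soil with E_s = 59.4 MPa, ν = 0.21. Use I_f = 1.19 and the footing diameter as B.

Immediate (elastic) settlement: S_e = q·B·(1−ν²)/E_s · I_f.
E_s = 59.4 MPa = 59400 kPa.
S_e = 193 × 5.3 × (1 − 0.21²) / 59400 × 1.19
    = 193 × 5.3 × 0.9559 / 59400 × 1.19
    = 0.01959 m

S_e ≈ 0.0196 m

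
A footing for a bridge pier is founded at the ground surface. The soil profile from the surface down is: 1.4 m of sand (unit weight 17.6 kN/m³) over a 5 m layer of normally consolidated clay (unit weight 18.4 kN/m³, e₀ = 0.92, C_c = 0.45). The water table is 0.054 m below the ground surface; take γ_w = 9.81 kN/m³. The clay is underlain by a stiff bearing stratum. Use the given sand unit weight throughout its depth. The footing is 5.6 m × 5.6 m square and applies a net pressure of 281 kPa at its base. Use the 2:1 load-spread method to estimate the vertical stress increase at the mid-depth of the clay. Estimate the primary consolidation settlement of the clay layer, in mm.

Mid-depth of clay below the ground surface: z = 1.4 + 5/2 = 3.9 m.
Total vertical stress at mid-clay: σ_v = 17.6×1.4 + 18.4×2.5 = 70.64 kPa.
Pore pressure: u = 9.81×(3.9 − 0.054) = 37.729 kPa.
Initial effective stress: σ'_0 = σ_v − u = 70.64 − 37.729 = 32.911 kPa.
Stress increase at mid-clay by the 2:1 spreading method:
Δσ = qBL/((B+z)(L+z)) = 281×5.6×5.6/((5.6+3.9)(5.6+3.9)) = 97.642 kPa
Final effective stress: σ'_f = σ'_0 + Δσ = 32.911 + 97.642 = 130.55 kPa.
Normally consolidated clay, so the full stress increment lies on the virgin compression line:
S_c = C_c·H/(1+e₀)·log₁₀(σ'_f/σ'_0) = 0.45×5/(1+0.92)×log₁₀(130.55/32.911)
    = 1.1719 × 0.59844 = 0.7013 m

S_c ≈ 701 mm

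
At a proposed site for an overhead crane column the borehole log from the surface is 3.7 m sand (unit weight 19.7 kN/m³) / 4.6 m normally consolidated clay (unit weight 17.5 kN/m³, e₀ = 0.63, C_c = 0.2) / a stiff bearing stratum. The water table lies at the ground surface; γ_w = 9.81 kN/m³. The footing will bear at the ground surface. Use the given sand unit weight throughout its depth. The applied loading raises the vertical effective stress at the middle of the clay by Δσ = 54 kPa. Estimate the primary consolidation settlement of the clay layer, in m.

S_c ≈ 0.169 m

Mid-depth of clay below the ground surface: z = 3.7 + 4.6/2 = 6 m.
Total vertical stress at mid-clay: σ_v = 19.7×3.7 + 17.5×2.3 = 113.14 kPa.
Pore pressure: u = 9.81×(6 − 0) = 58.86 kPa.
Initial effective stress: σ'_0 = σ_v − u = 113.14 − 58.86 = 54.28 kPa.
Final effective stress: σ'_f = σ'_0 + Δσ = 54.28 + 54 = 108.28 kPa.
Normally consolidated clay, so the full stress increment lies on the virgin compression line:
S_c = C_c·H/(1+e₀)·log₁₀(σ'_f/σ'_0) = 0.2×4.6/(1+0.63)×log₁₀(108.28/54.28)
    = 0.56442 × 0.29991 = 0.1693 m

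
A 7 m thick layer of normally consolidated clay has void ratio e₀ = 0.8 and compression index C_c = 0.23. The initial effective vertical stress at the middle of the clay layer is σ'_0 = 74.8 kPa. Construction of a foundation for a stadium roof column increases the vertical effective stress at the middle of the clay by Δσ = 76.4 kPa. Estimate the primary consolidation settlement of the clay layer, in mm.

Final effective stress: σ'_f = σ'_0 + Δσ = 74.8 + 76.4 = 151.2 kPa.
Normally consolidated clay, so the full stress increment lies on the virgin compression line:
S_c = C_c·H/(1+e₀)·log₁₀(σ'_f/σ'_0) = 0.23×7/(1+0.8)×log₁₀(151.2/74.8)
    = 0.89444 × 0.30565 = 0.2734 m

S_c ≈ 273 mm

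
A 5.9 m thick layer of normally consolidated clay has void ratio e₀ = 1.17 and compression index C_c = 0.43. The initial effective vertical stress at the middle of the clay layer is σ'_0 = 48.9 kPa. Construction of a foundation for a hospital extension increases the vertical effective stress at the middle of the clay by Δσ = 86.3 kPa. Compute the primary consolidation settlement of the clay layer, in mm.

Final effective stress: σ'_f = σ'_0 + Δσ = 48.9 + 86.3 = 135.2 kPa.
Normally consolidated clay, so the full stress increment lies on the virgin compression line:
S_c = C_c·H/(1+e₀)·log₁₀(σ'_f/σ'_0) = 0.43×5.9/(1+1.17)×log₁₀(135.2/48.9)
    = 1.1691 × 0.44167 = 0.5164 m

S_c ≈ 516 mm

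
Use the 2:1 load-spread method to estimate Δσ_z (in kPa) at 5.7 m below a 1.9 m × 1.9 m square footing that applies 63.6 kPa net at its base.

By the 2:1 method the load spreads at 1 horizontal : 2 vertical, so at depth z the loaded area has grown by z in each plan dimension:
Δσ = qBL/((B+z)(L+z)) = 63.6×1.9×1.9/((1.9+5.7)(1.9+5.7)) = 3.975 kPa

Δσ_z ≈ 3.98 kPa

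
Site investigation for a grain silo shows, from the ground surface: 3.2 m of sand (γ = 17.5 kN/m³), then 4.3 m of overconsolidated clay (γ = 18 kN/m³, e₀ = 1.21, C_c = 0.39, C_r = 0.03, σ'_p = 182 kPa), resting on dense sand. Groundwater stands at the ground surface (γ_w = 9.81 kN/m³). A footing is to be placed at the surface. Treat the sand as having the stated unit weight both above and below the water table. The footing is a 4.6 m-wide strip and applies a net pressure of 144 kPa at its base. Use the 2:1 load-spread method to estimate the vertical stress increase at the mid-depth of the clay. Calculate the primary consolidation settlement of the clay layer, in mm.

S_c ≈ 24 mm

Mid-depth of clay below the ground surface: z = 3.2 + 4.3/2 = 5.35 m.
Total vertical stress at mid-clay: σ_v = 17.5×3.2 + 18×2.15 = 94.7 kPa.
Pore pressure: u = 9.81×(5.35 − 0) = 52.483 kPa.
Initial effective stress: σ'_0 = σ_v − u = 94.7 − 52.483 = 42.217 kPa.
Stress increase at mid-clay by the 2:1 spreading method:
Δσ = qB/(B+z) = 144×4.6/(4.6+5.35) = 66.573 kPa
Final effective stress: σ'_f = 42.217 + 66.573 = 108.79 kPa.
σ'_f = 108.79 ≤ σ'_p = 182 kPa, so the clay remains overconsolidated and only the recompression index applies:
S_c = C_r·H/(1+e₀)·log₁₀(σ'_f/σ'_0) = 0.03×4.3/2.21×log₁₀(108.79/42.217)
    = 0.058371 × 0.4111 = 0.024 m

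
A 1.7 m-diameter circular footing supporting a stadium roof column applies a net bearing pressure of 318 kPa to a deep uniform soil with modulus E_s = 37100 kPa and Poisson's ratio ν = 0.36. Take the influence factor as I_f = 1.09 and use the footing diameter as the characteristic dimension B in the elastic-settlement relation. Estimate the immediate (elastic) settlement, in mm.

S_e ≈ 13.8 mm

Immediate (elastic) settlement: S_e = q·B·(1−ν²)/E_s · I_f.
S_e = 318 × 1.7 × (1 − 0.36²) / 37100 × 1.09
    = 318 × 1.7 × 0.8704 / 37100 × 1.09
    = 0.01382 m = 13.82 mm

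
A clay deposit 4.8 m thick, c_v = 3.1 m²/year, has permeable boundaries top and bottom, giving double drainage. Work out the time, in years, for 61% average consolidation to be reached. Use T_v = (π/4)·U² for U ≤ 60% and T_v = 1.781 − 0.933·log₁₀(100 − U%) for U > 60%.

Drainage path length: H_d = H/2 = 2.4 m (double drainage).
U > 60%: T_v = 1.781 − 0.933·log₁₀(100 − 61) = 0.29654.
t = T_v·H_d²/c_v = 0.29654×2.4²/3.1 = 0.551 years.

t ≈ 0.551 years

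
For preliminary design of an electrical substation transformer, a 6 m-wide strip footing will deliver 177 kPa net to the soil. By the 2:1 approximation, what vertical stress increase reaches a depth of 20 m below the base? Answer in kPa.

Δσ_z ≈ 40.8 kPa

By the 2:1 method the load spreads at 1 horizontal : 2 vertical, so at depth z the loaded area has grown by z in each plan dimension:
Δσ = qB/(B+z) = 177×6/(6+20) = 40.846 kPa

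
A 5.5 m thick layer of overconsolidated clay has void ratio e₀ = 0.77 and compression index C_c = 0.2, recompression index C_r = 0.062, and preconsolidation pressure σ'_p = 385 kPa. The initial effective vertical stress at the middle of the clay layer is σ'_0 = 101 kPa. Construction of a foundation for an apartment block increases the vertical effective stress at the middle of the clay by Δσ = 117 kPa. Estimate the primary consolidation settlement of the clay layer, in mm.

Final effective stress: σ'_f = 101 + 117 = 218 kPa.
σ'_f = 218 ≤ σ'_p = 385 kPa, so the clay remains overconsolidated and only the recompression index applies:
S_c = C_r·H/(1+e₀)·log₁₀(σ'_f/σ'_0) = 0.062×5.5/1.77×log₁₀(218/101)
    = 0.19265 × 0.33414 = 0.06437 m

S_c ≈ 64.4 mm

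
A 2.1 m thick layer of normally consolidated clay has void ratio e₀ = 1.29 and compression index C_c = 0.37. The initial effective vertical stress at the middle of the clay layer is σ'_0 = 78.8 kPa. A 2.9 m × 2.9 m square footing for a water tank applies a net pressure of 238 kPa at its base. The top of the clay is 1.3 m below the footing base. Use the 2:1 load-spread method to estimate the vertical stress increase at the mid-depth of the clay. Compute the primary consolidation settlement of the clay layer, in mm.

Mid-depth of clay below the footing base: z = 1.3 + 2.1/2 = 2.35 m.
Stress increase at mid-clay by the 2:1 spreading method:
Δσ = qBL/((B+z)(L+z)) = 238×2.9×2.9/((2.9+2.35)(2.9+2.35)) = 72.62 kPa
Final effective stress: σ'_f = σ'_0 + Δσ = 78.8 + 72.62 = 151.42 kPa.
Normally consolidated clay, so the full stress increment lies on the virgin compression line:
S_c = C_c·H/(1+e₀)·log₁₀(σ'_f/σ'_0) = 0.37×2.1/(1+1.29)×log₁₀(151.42/78.8)
    = 0.3393 × 0.28366 = 0.09625 m

S_c ≈ 96.2 mm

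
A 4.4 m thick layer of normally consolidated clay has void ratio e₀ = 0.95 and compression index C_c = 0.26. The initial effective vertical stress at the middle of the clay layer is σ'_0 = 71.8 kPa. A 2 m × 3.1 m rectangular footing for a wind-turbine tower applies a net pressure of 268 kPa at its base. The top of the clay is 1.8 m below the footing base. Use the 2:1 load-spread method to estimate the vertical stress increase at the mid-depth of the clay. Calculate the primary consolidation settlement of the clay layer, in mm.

Mid-depth of clay below the footing base: z = 1.8 + 4.4/2 = 4 m.
Stress increase at mid-clay by the 2:1 spreading method:
Δσ = qBL/((B+z)(L+z)) = 268×2×3.1/((2+4)(3.1+4)) = 39.005 kPa
Final effective stress: σ'_f = σ'_0 + Δσ = 71.8 + 39.005 = 110.81 kPa.
Normally consolidated clay, so the full stress increment lies on the virgin compression line:
S_c = C_c·H/(1+e₀)·log₁₀(σ'_f/σ'_0) = 0.26×4.4/(1+0.95)×log₁₀(110.81/71.8)
    = 0.58667 × 0.18845 = 0.1106 m

S_c ≈ 111 mm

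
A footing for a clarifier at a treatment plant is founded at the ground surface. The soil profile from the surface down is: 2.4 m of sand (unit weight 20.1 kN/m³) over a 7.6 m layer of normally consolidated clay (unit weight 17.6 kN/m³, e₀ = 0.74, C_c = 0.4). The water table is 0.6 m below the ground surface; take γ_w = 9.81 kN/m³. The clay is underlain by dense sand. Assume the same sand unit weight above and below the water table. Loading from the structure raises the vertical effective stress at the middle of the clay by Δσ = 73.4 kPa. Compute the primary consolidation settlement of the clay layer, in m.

S_c ≈ 0.605 m

Mid-depth of clay below the ground surface: z = 2.4 + 7.6/2 = 6.2 m.
Total vertical stress at mid-clay: σ_v = 20.1×2.4 + 17.6×3.8 = 115.12 kPa.
Pore pressure: u = 9.81×(6.2 − 0.6) = 54.936 kPa.
Initial effective stress: σ'_0 = σ_v − u = 115.12 − 54.936 = 60.184 kPa.
Final effective stress: σ'_f = σ'_0 + Δσ = 60.184 + 73.4 = 133.58 kPa.
Normally consolidated clay, so the full stress increment lies on the virgin compression line:
S_c = C_c·H/(1+e₀)·log₁₀(σ'_f/σ'_0) = 0.4×7.6/(1+0.74)×log₁₀(133.58/60.184)
    = 1.7471 × 0.34626 = 0.605 m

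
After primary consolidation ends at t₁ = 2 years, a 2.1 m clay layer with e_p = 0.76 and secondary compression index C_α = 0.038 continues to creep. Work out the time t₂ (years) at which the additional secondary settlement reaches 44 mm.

t₂ ≈ 18.7 years

S_s = C_α·H/(1+e_p)·log₁₀(t₂/t₁) ⇒ log₁₀(t₂/t₁) = S_s·(1+e_p)/(C_α·H).
log₁₀(t₂/t₁) = 0.044 × (1+0.76) / (0.038×2.1) = 0.9704
t₂ = t₁ × 10^0.9704 = 2 × 9.342 = 18.68 years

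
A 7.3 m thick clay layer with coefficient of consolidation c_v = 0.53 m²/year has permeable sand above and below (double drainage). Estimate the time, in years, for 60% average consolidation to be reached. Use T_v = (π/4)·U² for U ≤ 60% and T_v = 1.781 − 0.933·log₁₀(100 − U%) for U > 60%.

t ≈ 7.11 years

Drainage path length: H_d = H/2 = 3.65 m (double drainage).
U ≤ 60%: T_v = (π/4)·U² = (π/4)×0.6² = 0.28274.
t = T_v·H_d²/c_v = 0.28274×3.65²/0.53 = 7.107 years.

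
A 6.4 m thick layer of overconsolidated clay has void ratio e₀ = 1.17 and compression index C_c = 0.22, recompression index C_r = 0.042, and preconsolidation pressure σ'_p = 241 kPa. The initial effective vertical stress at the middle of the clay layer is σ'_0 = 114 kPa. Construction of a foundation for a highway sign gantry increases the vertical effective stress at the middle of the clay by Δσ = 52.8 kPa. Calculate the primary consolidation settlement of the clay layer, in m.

Final effective stress: σ'_f = 114 + 52.8 = 166.8 kPa.
σ'_f = 166.8 ≤ σ'_p = 241 kPa, so the clay remains overconsolidated and only the recompression index applies:
S_c = C_r·H/(1+e₀)·log₁₀(σ'_f/σ'_0) = 0.042×6.4/2.17×log₁₀(166.8/114)
    = 0.12387 × 0.16529 = 0.02047 m

S_c ≈ 0.0205 m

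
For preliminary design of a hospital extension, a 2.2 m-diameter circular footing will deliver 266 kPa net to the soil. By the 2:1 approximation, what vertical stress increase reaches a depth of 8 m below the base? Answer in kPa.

Δσ_z ≈ 12.4 kPa

By the 2:1 method the load spreads at 1 horizontal : 2 vertical, so at depth z the loaded area has grown by z in each plan dimension:
Δσ ≈ qD²/(D+z)² = 266×2.2²/(2.2+8)² = 12.374 kPa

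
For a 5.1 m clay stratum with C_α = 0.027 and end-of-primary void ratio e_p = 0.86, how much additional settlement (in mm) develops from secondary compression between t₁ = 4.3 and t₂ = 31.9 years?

Secondary compression: S_s = C_α·H/(1+e_p)·log₁₀(t₂/t₁)
S_s = 0.027×5.1/(1+0.86)×log₁₀(31.9/4.3)
    = 0.07403 × 0.8703 = 0.06443 m

S_s ≈ 64.4 mm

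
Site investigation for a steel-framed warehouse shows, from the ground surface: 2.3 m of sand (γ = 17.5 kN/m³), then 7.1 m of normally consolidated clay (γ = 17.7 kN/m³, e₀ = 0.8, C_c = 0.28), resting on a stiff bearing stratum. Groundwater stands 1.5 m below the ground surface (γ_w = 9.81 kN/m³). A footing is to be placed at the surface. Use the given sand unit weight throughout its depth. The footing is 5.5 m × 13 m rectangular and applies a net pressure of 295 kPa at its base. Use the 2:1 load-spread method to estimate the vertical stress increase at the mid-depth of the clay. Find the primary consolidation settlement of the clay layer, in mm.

Mid-depth of clay below the ground surface: z = 2.3 + 7.1/2 = 5.85 m.
Total vertical stress at mid-clay: σ_v = 17.5×2.3 + 17.7×3.55 = 103.08 kPa.
Pore pressure: u = 9.81×(5.85 − 1.5) = 42.673 kPa.
Initial effective stress: σ'_0 = σ_v − u = 103.08 − 42.673 = 60.407 kPa.
Stress increase at mid-clay by the 2:1 spreading method:
Δσ = qBL/((B+z)(L+z)) = 295×5.5×13/((5.5+5.85)(13+5.85)) = 98.587 kPa
Final effective stress: σ'_f = σ'_0 + Δσ = 60.407 + 98.587 = 158.99 kPa.
Normally consolidated clay, so the full stress increment lies on the virgin compression line:
S_c = C_c·H/(1+e₀)·log₁₀(σ'_f/σ'_0) = 0.28×7.1/(1+0.8)×log₁₀(158.99/60.407)
    = 1.1044 × 0.42028 = 0.4642 m

S_c ≈ 464 mm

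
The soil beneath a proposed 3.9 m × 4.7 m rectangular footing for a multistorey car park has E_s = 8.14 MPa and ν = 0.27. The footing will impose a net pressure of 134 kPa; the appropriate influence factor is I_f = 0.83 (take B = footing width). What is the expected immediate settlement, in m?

Immediate (elastic) settlement: S_e = q·B·(1−ν²)/E_s · I_f.
E_s = 8.14 MPa = 8140 kPa.
S_e = 134 × 3.9 × (1 − 0.27²) / 8140 × 0.83
    = 134 × 3.9 × 0.9271 / 8140 × 0.83
    = 0.0494 m

S_e ≈ 0.0494 m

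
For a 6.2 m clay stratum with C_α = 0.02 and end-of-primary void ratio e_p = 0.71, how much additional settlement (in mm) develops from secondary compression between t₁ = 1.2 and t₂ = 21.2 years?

S_s ≈ 90.4 mm

Secondary compression: S_s = C_α·H/(1+e_p)·log₁₀(t₂/t₁)
S_s = 0.02×6.2/(1+0.71)×log₁₀(21.2/1.2)
    = 0.07251 × 1.247 = 0.09044 m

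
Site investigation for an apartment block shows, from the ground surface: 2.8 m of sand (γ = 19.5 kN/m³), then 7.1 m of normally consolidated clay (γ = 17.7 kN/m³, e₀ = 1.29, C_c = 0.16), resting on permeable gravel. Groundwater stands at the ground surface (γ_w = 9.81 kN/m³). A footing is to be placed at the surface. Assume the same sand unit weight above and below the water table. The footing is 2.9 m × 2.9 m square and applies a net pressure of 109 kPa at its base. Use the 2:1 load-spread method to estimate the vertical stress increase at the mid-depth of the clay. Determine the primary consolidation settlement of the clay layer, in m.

S_c ≈ 0.0383 m

Mid-depth of clay below the ground surface: z = 2.8 + 7.1/2 = 6.35 m.
Total vertical stress at mid-clay: σ_v = 19.5×2.8 + 17.7×3.55 = 117.43 kPa.
Pore pressure: u = 9.81×(6.35 − 0) = 62.294 kPa.
Initial effective stress: σ'_0 = σ_v − u = 117.43 − 62.294 = 55.136 kPa.
Stress increase at mid-clay by the 2:1 spreading method:
Δσ = qBL/((B+z)(L+z)) = 109×2.9×2.9/((2.9+6.35)(2.9+6.35)) = 10.714 kPa
Final effective stress: σ'_f = σ'_0 + Δσ = 55.136 + 10.714 = 65.85 kPa.
Normally consolidated clay, so the full stress increment lies on the virgin compression line:
S_c = C_c·H/(1+e₀)·log₁₀(σ'_f/σ'_0) = 0.16×7.1/(1+1.29)×log₁₀(65.85/55.136)
    = 0.49607 × 0.077121 = 0.03826 m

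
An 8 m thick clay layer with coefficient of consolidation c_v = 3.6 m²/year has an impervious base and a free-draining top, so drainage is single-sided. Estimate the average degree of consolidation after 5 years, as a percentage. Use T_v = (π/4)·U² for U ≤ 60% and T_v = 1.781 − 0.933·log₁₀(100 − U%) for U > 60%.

Drainage path length: H_d = H = 8 m (single drainage).
T_v = c_v·t/H_d² = 3.6×5/8² = 0.28125.
T_v = 0.28125 corresponds to the U ≤ 60% branch:
U = √(4T_v/π) = 0.5984

U ≈ 59.8 %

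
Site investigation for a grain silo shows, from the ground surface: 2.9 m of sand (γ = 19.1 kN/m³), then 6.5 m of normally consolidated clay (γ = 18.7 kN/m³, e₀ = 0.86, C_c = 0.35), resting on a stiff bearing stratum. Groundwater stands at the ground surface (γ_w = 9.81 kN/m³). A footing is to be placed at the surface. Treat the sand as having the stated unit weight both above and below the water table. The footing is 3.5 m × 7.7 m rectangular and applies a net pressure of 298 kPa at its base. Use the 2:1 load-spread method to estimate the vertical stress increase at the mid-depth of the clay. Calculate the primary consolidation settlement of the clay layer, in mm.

Mid-depth of clay below the ground surface: z = 2.9 + 6.5/2 = 6.15 m.
Total vertical stress at mid-clay: σ_v = 19.1×2.9 + 18.7×3.25 = 116.16 kPa.
Pore pressure: u = 9.81×(6.15 − 0) = 60.332 kPa.
Initial effective stress: σ'_0 = σ_v − u = 116.16 − 60.332 = 55.828 kPa.
Stress increase at mid-clay by the 2:1 spreading method:
Δσ = qBL/((B+z)(L+z)) = 298×3.5×7.7/((3.5+6.15)(7.7+6.15)) = 60.089 kPa
Final effective stress: σ'_f = σ'_0 + Δσ = 55.828 + 60.089 = 115.92 kPa.
Normally consolidated clay, so the full stress increment lies on the virgin compression line:
S_c = C_c·H/(1+e₀)·log₁₀(σ'_f/σ'_0) = 0.35×6.5/(1+0.86)×log₁₀(115.92/55.828)
    = 1.2231 × 0.31731 = 0.3881 m

S_c ≈ 388 mm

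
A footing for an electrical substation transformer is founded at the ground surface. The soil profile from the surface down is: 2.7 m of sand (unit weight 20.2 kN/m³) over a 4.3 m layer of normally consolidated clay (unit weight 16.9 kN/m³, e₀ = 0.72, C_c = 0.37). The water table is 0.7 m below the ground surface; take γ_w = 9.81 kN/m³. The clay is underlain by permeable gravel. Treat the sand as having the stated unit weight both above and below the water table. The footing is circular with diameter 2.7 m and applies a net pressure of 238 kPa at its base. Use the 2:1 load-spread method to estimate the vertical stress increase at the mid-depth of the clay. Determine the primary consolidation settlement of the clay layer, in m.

Mid-depth of clay below the ground surface: z = 2.7 + 4.3/2 = 4.85 m.
Total vertical stress at mid-clay: σ_v = 20.2×2.7 + 16.9×2.15 = 90.875 kPa.
Pore pressure: u = 9.81×(4.85 − 0.7) = 40.712 kPa.
Initial effective stress: σ'_0 = σ_v − u = 90.875 − 40.712 = 50.163 kPa.
Stress increase at mid-clay by the 2:1 spreading method:
Δσ ≈ qD²/(D+z)² = 238×2.7²/(2.7+4.85)² = 30.438 kPa
Final effective stress: σ'_f = σ'_0 + Δσ = 50.163 + 30.438 = 80.601 kPa.
Normally consolidated clay, so the full stress increment lies on the virgin compression line:
S_c = C_c·H/(1+e₀)·log₁₀(σ'_f/σ'_0) = 0.37×4.3/(1+0.72)×log₁₀(80.601/50.163)
    = 0.925 × 0.20596 = 0.1905 m

S_c ≈ 0.191 m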